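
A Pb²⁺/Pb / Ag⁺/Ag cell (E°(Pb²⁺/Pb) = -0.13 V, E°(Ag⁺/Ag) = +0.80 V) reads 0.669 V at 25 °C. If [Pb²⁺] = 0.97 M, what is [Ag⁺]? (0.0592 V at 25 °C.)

3.8 × 10^-5 M

From the Nernst equation, log Q = n(E° − E)/0.0592 = 2(0.93 − 0.669)/0.0592 = 8.818, so Q = 6.57 × 10^8.
With Q = [Pb²⁺]/[Ag⁺]^2 and the known concentrations, [Ag⁺]^2 in the denominator gives [Ag⁺] = 3.8 × 10^-5 M.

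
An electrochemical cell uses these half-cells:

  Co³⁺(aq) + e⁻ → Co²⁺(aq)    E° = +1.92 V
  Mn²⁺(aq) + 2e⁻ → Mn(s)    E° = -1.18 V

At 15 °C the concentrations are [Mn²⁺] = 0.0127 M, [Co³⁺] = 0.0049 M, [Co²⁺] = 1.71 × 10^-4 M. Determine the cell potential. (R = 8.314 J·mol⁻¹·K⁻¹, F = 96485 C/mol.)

3.24 V

The Co³⁺/Co²⁺ couple has the higher reduction potential and acts as the cathode, so E°_cell = +1.92 − (-1.18) = 3.10 V.
Balancing electrons gives n = 2; the reaction quotient is Q = [Mn²⁺]·[Co²⁺]^2/[Co³⁺]^2 = 1.55 × 10^-5.
E = E° − (RT/nF) ln Q = 3.10 − (8.314×288)/(2×96485) × (-11.077) = 3.100 + 0.137 = 3.237 V.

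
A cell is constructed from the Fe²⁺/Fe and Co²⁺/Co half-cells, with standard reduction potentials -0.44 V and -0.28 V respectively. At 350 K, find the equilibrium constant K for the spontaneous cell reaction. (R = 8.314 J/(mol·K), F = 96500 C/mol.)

4.1 × 10^4

E°_cell = -0.28 − (-0.44) = 0.16 V, with n = 2 electrons transferred.
At equilibrium E = 0, so the Nernst equation gives ln K = nFE°/RT = (2)(96500)(0.16)/((8.314)(350)) = 10.61.
K = e^10.61 = 4.1 × 10^4.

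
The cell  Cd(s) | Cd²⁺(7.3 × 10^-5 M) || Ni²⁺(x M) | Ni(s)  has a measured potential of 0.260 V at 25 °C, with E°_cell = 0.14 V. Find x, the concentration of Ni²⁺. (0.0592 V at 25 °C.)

From the Nernst equation, log Q = n(E° − E)/0.0592 = 2(0.14 − 0.260)/0.0592 = -4.054, so Q = 8.83 × 10^-5.
With Q = [Cd²⁺]/[Ni²⁺] and the known concentrations, [Ni²⁺] in the denominator gives [Ni²⁺] = 0.83 M.

0.83 M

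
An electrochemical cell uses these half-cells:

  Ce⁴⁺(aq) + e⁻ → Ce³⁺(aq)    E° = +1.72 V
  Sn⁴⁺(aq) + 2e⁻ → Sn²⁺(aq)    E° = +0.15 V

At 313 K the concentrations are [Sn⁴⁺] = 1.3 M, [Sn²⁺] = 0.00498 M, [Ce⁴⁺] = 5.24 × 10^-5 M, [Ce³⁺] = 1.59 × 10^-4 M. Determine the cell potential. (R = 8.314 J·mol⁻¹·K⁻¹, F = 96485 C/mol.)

1.47 V

The Ce⁴⁺/Ce³⁺ couple has the higher reduction potential and acts as the cathode, so E°_cell = +1.72 − (+0.15) = 1.57 V.
Balancing electrons gives n = 2; the reaction quotient is Q = [Sn⁴⁺]·[Ce³⁺]^2/([Sn²⁺]·[Ce⁴⁺]^2) = 2400.
E = E° − (RT/nF) ln Q = 1.57 − (8.314×313)/(2×96485) × (7.785) = 1.570 − 0.105 = 1.465 V.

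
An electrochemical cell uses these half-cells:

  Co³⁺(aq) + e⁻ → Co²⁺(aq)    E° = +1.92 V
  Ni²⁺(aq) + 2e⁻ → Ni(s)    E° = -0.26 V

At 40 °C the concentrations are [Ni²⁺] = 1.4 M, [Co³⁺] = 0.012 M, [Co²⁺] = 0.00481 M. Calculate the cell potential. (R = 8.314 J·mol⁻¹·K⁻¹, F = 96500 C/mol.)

2.20 V

The Co³⁺/Co²⁺ couple has the higher reduction potential and acts as the cathode, so E°_cell = +1.92 − (-0.26) = 2.18 V.
Balancing electrons gives n = 2; the reaction quotient is Q = [Ni²⁺]·[Co²⁺]^2/[Co³⁺]^2 = 0.225.
E = E° − (RT/nF) ln Q = 2.18 − (8.314×313)/(2×96500) × (-1.492) = 2.180 + 0.020 = 2.200 V.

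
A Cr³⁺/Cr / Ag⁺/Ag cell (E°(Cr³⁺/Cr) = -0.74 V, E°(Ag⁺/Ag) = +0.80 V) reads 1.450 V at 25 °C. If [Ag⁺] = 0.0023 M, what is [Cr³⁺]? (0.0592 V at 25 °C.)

From the Nernst equation, log Q = n(E° − E)/0.0592 = 3(1.54 − 1.450)/0.0592 = 4.561, so Q = 3.64 × 10^4.
With Q = [Cr³⁺]/[Ag⁺]^3 and the known concentrations, [Cr³⁺] in the numerator gives [Cr³⁺] = 4.4 × 10^-4 M.

4.4 × 10^-4 M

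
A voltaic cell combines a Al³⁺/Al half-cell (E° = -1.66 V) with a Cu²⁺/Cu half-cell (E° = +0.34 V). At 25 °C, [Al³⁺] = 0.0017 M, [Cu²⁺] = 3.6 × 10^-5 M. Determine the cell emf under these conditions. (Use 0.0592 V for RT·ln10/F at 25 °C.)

The Cu²⁺/Cu couple has the higher reduction potential and acts as the cathode, so E°_cell = +0.34 − (-1.66) = 2.00 V.
Balancing electrons gives n = 6; the reaction quotient is Q = [Al³⁺]^2/[Cu²⁺]^3 = 6.19 × 10^7.
At 25 °C, E = E° − (0.0592/n) log Q = 2.00 − (0.0592/6)(7.792) = 2.000 − 0.077 = 1.923 V.

1.92 V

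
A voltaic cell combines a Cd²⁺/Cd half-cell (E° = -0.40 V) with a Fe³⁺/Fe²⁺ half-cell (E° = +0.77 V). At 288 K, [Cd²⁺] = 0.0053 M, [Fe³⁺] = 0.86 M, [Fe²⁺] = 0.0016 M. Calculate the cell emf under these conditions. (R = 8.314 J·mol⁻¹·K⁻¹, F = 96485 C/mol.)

1.39 V

The Fe³⁺/Fe²⁺ couple has the higher reduction potential and acts as the cathode, so E°_cell = +0.77 − (-0.40) = 1.17 V.
Balancing electrons gives n = 2; the reaction quotient is Q = [Cd²⁺]·[Fe²⁺]^2/[Fe³⁺]^2 = 1.83 × 10^-8.
E = E° − (RT/nF) ln Q = 1.17 − (8.314×288)/(2×96485) × (-17.814) = 1.170 + 0.221 = 1.391 V.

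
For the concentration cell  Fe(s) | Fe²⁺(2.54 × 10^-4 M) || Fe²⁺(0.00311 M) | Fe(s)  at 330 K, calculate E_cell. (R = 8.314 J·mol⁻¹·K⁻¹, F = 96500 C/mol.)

0.036 V

Both half-cells are Fe²⁺/Fe, so E°_cell = 0. The concentrated side is the cathode; the cell reaction moves Fe²⁺ from high to low concentration with n = 2.
Q = [Fe²⁺]_dilute/[Fe²⁺]_conc = 2.54 × 10^-4/0.00311 = 0.0817.
E = 0 − (RT/nF) ln Q = −((8.314×330)/(2×96500))(-2.505) = 0.0356 V.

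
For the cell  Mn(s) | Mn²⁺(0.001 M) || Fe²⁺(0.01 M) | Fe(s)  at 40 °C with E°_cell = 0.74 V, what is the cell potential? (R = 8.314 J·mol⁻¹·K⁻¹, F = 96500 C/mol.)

0.771 V

Balancing electrons gives n = 2; the reaction quotient is Q = [Mn²⁺]/[Fe²⁺] = 0.100.
E = E° − (RT/nF) ln Q = 0.74 − (8.314×313)/(2×96500) × (-2.303) = 0.740 + 0.031 = 0.771 V.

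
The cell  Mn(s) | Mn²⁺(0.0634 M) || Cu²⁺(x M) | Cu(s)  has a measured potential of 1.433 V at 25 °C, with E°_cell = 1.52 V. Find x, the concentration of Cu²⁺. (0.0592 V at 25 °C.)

From the Nernst equation, log Q = n(E° − E)/0.0592 = 2(1.52 − 1.433)/0.0592 = 2.939, so Q = 869.
With Q = [Mn²⁺]/[Cu²⁺] and the known concentrations, [Cu²⁺] in the denominator gives [Cu²⁺] = 7.3 × 10^-5 M.

7.3 × 10^-5 M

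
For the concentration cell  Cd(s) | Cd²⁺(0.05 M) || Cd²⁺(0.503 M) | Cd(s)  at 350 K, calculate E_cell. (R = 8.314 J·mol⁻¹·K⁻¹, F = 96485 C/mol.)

0.035 V

Both half-cells are Cd²⁺/Cd, so E°_cell = 0. The concentrated side is the cathode; the cell reaction moves Cd²⁺ from high to low concentration with n = 2.
Q = [Cd²⁺]_dilute/[Cd²⁺]_conc = 0.05/0.503 = 0.0994.
E = 0 − (RT/nF) ln Q = −((8.314×350)/(2×96485))(-2.309) = 0.0348 V.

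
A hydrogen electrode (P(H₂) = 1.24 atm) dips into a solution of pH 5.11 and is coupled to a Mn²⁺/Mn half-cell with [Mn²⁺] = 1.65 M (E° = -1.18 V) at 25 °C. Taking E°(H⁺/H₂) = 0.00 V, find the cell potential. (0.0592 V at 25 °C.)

The hydrogen couple is the cathode, so E°_cell = 1.18 V; n = 2.
[H⁺] = 10^(−5.11) = 7.8 × 10^-6 M, and Q = [Mn²⁺]·P(H₂) / [H⁺]^2 = 3.4 × 10^10.
E = E° − (0.0592/2) log Q = 1.18 − (0.0592/2)(10.531) = 0.868 V.

0.87 V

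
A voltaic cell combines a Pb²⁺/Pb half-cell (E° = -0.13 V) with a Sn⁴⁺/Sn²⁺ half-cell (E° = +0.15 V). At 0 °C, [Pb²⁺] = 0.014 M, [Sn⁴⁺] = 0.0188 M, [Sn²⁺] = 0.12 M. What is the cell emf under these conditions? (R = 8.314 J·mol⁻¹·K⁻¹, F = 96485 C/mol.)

The Sn⁴⁺/Sn²⁺ couple has the higher reduction potential and acts as the cathode, so E°_cell = +0.15 − (-0.13) = 0.28 V.
Balancing electrons gives n = 2; the reaction quotient is Q = [Pb²⁺]·[Sn²⁺]/[Sn⁴⁺] = 0.0894.
E = E° − (RT/nF) ln Q = 0.28 − (8.314×273)/(2×96485) × (-2.415) = 0.280 + 0.028 = 0.308 V.

0.308 V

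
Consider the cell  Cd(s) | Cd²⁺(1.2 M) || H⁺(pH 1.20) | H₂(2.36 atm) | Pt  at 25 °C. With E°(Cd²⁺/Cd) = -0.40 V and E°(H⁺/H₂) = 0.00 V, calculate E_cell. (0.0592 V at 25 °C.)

The hydrogen couple is the cathode, so E°_cell = 0.40 V; n = 2.
[H⁺] = 10^(−1.20) = 0.063 M, and Q = [Cd²⁺]·P(H₂) / [H⁺]^2 = 711.
E = E° − (0.0592/2) log Q = 0.40 − (0.0592/2)(2.852) = 0.316 V.

0.32 V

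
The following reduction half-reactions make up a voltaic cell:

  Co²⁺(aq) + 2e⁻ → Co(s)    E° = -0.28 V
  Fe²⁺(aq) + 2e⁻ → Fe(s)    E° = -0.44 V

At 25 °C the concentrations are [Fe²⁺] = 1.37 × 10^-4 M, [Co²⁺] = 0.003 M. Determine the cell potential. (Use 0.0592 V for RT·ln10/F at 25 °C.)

0.200 V

The Co²⁺/Co couple has the higher reduction potential and acts as the cathode, so E°_cell = -0.28 − (-0.44) = 0.16 V.
Balancing electrons gives n = 2; the reaction quotient is Q = [Fe²⁺]/[Co²⁺] = 0.0457.
At 25 °C, E = E° − (0.0592/n) log Q = 0.16 − (0.0592/2)(-1.340) = 0.160 + 0.040 = 0.200 V.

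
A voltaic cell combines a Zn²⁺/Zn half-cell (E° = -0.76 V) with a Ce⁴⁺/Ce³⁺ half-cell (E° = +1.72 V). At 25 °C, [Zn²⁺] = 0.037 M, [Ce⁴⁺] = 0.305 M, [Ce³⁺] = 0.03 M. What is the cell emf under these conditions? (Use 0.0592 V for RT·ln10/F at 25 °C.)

2.58 V

The Ce⁴⁺/Ce³⁺ couple has the higher reduction potential and acts as the cathode, so E°_cell = +1.72 − (-0.76) = 2.48 V.
Balancing electrons gives n = 2; the reaction quotient is Q = [Zn²⁺]·[Ce³⁺]^2/[Ce⁴⁺]^2 = 3.58 × 10^-4.
At 25 °C, E = E° − (0.0592/n) log Q = 2.48 − (0.0592/2)(-3.446) = 2.480 + 0.102 = 2.582 V.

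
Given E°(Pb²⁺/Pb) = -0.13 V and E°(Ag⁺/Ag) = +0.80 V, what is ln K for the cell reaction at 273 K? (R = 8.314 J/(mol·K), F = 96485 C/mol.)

E°_cell = +0.80 − (-0.13) = 0.93 V, with n = 2 electrons transferred.
At equilibrium E = 0, so the Nernst equation gives ln K = nFE°/RT = (2)(96485)(0.93)/((8.314)(273)) = 79.07.

ln K = 79.1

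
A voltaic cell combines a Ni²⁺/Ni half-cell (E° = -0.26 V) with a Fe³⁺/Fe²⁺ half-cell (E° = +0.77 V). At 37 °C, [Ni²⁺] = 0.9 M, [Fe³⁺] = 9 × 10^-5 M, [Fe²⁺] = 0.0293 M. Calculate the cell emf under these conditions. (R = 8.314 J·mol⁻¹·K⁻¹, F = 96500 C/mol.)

The Fe³⁺/Fe²⁺ couple has the higher reduction potential and acts as the cathode, so E°_cell = +0.77 − (-0.26) = 1.03 V.
Balancing electrons gives n = 2; the reaction quotient is Q = [Ni²⁺]·[Fe²⁺]^2/[Fe³⁺]^2 = 9.54 × 10^4.
E = E° − (RT/nF) ln Q = 1.03 − (8.314×310)/(2×96500) × (11.466) = 1.030 − 0.153 = 0.877 V.

0.877 V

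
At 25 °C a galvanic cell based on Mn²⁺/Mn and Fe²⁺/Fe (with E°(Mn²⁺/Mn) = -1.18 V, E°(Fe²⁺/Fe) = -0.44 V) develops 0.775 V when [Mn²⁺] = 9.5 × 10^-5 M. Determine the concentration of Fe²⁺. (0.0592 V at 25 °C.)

0.0014 M

From the Nernst equation, log Q = n(E° − E)/0.0592 = 2(0.74 − 0.775)/0.0592 = -1.182, so Q = 0.0657.
With Q = [Mn²⁺]/[Fe²⁺] and the known concentrations, [Fe²⁺] in the denominator gives [Fe²⁺] = 0.0014 M.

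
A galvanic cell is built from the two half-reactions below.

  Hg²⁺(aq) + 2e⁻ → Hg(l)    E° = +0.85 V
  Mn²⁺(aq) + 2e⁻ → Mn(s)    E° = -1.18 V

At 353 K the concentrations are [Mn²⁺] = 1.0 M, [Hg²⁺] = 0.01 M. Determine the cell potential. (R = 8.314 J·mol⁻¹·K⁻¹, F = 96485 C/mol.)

1.96 V

The Hg²⁺/Hg couple has the higher reduction potential and acts as the cathode, so E°_cell = +0.85 − (-1.18) = 2.03 V.
Balancing electrons gives n = 2; the reaction quotient is Q = [Mn²⁺]/[Hg²⁺] = 100.
E = E° − (RT/nF) ln Q = 2.03 − (8.314×353)/(2×96485) × (4.605) = 2.030 − 0.070 = 1.960 V.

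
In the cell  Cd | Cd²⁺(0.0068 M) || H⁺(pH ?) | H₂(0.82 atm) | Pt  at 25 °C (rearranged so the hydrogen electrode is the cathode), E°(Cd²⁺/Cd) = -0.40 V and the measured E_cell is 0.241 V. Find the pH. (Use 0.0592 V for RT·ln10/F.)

pH = 3.81

E°_cell = 0.40 V and n = 2.
log Q = n(E° − E)/0.0592 = 2×(0.40 − 0.241)/0.0592 = 5.372.
With Q = [Cd²⁺]·P(H₂) / [H⁺]^2, solving for [H⁺] gives log[H⁺] = -3.813, so pH = 3.81.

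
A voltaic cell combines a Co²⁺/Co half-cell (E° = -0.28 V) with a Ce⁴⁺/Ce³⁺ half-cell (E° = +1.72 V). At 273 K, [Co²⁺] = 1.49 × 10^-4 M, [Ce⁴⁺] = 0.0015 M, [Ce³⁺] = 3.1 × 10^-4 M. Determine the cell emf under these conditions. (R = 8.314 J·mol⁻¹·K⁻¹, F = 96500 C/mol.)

2.14 V

The Ce⁴⁺/Ce³⁺ couple has the higher reduction potential and acts as the cathode, so E°_cell = +1.72 − (-0.28) = 2.00 V.
Balancing electrons gives n = 2; the reaction quotient is Q = [Co²⁺]·[Ce³⁺]^2/[Ce⁴⁺]^2 = 6.36 × 10^-6.
E = E° − (RT/nF) ln Q = 2.00 − (8.314×273)/(2×96500) × (-11.965) = 2.000 + 0.141 = 2.141 V.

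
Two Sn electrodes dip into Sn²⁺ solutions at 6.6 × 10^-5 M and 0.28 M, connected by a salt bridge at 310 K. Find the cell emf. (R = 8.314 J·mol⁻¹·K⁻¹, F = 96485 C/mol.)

Both half-cells are Sn²⁺/Sn, so E°_cell = 0. The concentrated side is the cathode; the cell reaction moves Sn²⁺ from high to low concentration with n = 2.
Q = [Sn²⁺]_dilute/[Sn²⁺]_conc = 6.6 × 10^-5/0.28 = 2.36 × 10^-4.
E = 0 − (RT/nF) ln Q = −((8.314×310)/(2×96485))(-8.353) = 0.1116 V.

0.11 V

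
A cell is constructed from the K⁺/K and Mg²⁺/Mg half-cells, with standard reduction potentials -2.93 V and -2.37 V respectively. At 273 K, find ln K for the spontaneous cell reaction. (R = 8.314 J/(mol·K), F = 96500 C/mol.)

ln K = 47.6

E°_cell = -2.37 − (-2.93) = 0.56 V, with n = 2 electrons transferred.
At equilibrium E = 0, so the Nernst equation gives ln K = nFE°/RT = (2)(96500)(0.56)/((8.314)(273)) = 47.62.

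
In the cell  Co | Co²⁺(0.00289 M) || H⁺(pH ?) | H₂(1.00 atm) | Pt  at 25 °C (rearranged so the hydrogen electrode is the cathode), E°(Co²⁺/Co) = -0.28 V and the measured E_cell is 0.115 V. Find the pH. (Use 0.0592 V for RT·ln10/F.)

pH = 4.06

E°_cell = 0.28 V and n = 2.
log Q = n(E° − E)/0.0592 = 2×(0.28 − 0.115)/0.0592 = 5.574.
With Q = [Co²⁺]·P(H₂) / [H⁺]^2, solving for [H⁺] gives log[H⁺] = -4.057, so pH = 4.06.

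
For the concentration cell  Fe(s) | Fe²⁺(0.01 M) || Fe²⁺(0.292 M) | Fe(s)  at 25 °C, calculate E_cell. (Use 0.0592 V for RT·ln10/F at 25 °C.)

0.043 V

Both half-cells are Fe²⁺/Fe, so E°_cell = 0. The concentrated side is the cathode; the cell reaction moves Fe²⁺ from high to low concentration with n = 2.
Q = [Fe²⁺]_dilute/[Fe²⁺]_conc = 0.01/0.292 = 0.0342.
E = 0 − (0.0592/2) log Q = −(0.0592/2)(-1.465) = 0.0434 V.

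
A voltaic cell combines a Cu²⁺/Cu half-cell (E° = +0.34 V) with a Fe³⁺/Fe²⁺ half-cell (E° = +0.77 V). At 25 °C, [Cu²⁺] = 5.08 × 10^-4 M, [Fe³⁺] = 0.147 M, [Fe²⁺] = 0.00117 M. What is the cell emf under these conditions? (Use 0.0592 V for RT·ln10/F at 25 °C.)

The Fe³⁺/Fe²⁺ couple has the higher reduction potential and acts as the cathode, so E°_cell = +0.77 − (+0.34) = 0.43 V.
Balancing electrons gives n = 2; the reaction quotient is Q = [Cu²⁺]·[Fe²⁺]^2/[Fe³⁺]^2 = 3.22 × 10^-8.
At 25 °C, E = E° − (0.0592/n) log Q = 0.43 − (0.0592/2)(-7.492) = 0.430 + 0.222 = 0.652 V.

0.652 V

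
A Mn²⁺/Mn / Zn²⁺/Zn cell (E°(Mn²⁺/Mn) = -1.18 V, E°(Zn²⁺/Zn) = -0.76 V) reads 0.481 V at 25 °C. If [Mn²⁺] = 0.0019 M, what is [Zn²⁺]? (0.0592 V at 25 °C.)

From the Nernst equation, log Q = n(E° − E)/0.0592 = 2(0.42 − 0.481)/0.0592 = -2.061, so Q = 0.00869.
With Q = [Mn²⁺]/[Zn²⁺] and the known concentrations, [Zn²⁺] in the denominator gives [Zn²⁺] = 0.22 M.

0.22 M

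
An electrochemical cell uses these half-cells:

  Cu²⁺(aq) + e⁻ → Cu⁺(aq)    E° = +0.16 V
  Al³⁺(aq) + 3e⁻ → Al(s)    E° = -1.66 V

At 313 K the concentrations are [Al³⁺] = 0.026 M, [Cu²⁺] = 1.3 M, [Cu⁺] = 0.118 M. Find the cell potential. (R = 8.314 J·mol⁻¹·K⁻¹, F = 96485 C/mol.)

1.92 V

The Cu²⁺/Cu⁺ couple has the higher reduction potential and acts as the cathode, so E°_cell = +0.16 − (-1.66) = 1.82 V.
Balancing electrons gives n = 3; the reaction quotient is Q = [Al³⁺]·[Cu⁺]^3/[Cu²⁺]^3 = 1.94 × 10^-5.
E = E° − (RT/nF) ln Q = 1.82 − (8.314×313)/(3×96485) × (-10.848) = 1.820 + 0.098 = 1.918 V.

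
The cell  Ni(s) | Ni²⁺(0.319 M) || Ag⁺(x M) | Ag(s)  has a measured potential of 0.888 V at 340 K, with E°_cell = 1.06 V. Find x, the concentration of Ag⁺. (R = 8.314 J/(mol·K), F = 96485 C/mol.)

0.0016 M

From the Nernst equation, ln Q = nF(E° − E)/RT = 2×96485×(1.06 − 0.888)/(8.314×340) = 11.742, so Q = 1.26 × 10^5.
With Q = [Ni²⁺]/[Ag⁺]^2 and the known concentrations, [Ag⁺]^2 in the denominator gives [Ag⁺] = 0.0016 M.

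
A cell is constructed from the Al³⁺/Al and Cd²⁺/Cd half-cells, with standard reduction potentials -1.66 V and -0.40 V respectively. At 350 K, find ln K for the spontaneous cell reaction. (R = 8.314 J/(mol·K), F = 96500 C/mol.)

E°_cell = -0.40 − (-1.66) = 1.26 V, with n = 6 electrons transferred.
At equilibrium E = 0, so the Nernst equation gives ln K = nFE°/RT = (6)(96500)(1.26)/((8.314)(350)) = 250.71.

ln K = 250.7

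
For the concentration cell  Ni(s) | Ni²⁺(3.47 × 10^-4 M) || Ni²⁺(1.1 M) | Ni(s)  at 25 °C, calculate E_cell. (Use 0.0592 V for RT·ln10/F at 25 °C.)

0.10 V

Both half-cells are Ni²⁺/Ni, so E°_cell = 0. The concentrated side is the cathode; the cell reaction moves Ni²⁺ from high to low concentration with n = 2.
Q = [Ni²⁺]_dilute/[Ni²⁺]_conc = 3.47 × 10^-4/1.1 = 3.15 × 10^-4.
E = 0 − (0.0592/2) log Q = −(0.0592/2)(-3.501) = 0.1036 V.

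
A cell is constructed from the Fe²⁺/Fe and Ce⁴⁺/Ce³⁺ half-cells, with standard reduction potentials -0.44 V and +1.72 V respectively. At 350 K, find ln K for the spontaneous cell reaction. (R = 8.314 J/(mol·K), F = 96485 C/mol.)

E°_cell = +1.72 − (-0.44) = 2.16 V, with n = 2 electrons transferred.
At equilibrium E = 0, so the Nernst equation gives ln K = nFE°/RT = (2)(96485)(2.16)/((8.314)(350)) = 143.24.

ln K = 143.2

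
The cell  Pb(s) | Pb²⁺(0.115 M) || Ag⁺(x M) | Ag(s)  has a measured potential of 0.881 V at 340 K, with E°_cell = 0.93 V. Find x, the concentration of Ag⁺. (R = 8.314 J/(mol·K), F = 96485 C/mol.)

0.064 M

From the Nernst equation, ln Q = nF(E° − E)/RT = 2×96485×(0.93 − 0.881)/(8.314×340) = 3.345, so Q = 28.4.
With Q = [Pb²⁺]/[Ag⁺]^2 and the known concentrations, [Ag⁺]^2 in the denominator gives [Ag⁺] = 0.064 M.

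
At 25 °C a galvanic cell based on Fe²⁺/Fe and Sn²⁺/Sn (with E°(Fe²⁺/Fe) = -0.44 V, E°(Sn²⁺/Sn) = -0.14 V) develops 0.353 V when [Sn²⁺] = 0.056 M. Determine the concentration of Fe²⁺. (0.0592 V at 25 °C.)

9.1 × 10^-4 M

From the Nernst equation, log Q = n(E° − E)/0.0592 = 2(0.30 − 0.353)/0.0592 = -1.791, so Q = 0.0162.
With Q = [Fe²⁺]/[Sn²⁺] and the known concentrations, [Fe²⁺] in the numerator gives [Fe²⁺] = 9.1 × 10^-4 M.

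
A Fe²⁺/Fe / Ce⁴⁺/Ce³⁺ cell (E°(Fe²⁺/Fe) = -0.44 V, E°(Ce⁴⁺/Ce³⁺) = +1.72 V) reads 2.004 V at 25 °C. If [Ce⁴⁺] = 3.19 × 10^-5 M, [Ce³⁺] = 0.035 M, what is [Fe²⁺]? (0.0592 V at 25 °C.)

From the Nernst equation, log Q = n(E° − E)/0.0592 = 2(2.16 − 2.004)/0.0592 = 5.270, so Q = 1.86 × 10^5.
With Q = [Fe²⁺]·[Ce³⁺]^2/[Ce⁴⁺]^2 and the known concentrations, [Fe²⁺] in the numerator gives [Fe²⁺] = 0.15 M.

0.15 M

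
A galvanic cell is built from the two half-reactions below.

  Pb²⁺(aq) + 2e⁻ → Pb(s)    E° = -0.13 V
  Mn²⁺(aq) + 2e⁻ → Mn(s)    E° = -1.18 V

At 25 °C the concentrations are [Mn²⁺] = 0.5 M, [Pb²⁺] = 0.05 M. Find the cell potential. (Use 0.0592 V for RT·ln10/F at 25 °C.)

1.02 V

The Pb²⁺/Pb couple has the higher reduction potential and acts as the cathode, so E°_cell = -0.13 − (-1.18) = 1.05 V.
Balancing electrons gives n = 2; the reaction quotient is Q = [Mn²⁺]/[Pb²⁺] = 10.0.
At 25 °C, E = E° − (0.0592/n) log Q = 1.05 − (0.0592/2)(1.000) = 1.050 − 0.030 = 1.020 V.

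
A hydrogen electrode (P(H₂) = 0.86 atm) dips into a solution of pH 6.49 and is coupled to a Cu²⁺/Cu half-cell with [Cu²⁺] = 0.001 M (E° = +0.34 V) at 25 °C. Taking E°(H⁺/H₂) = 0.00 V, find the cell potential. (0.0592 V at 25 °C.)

0.63 V

The Cu²⁺/Cu couple is the cathode, so E°_cell = 0.34 V; n = 2.
[H⁺] = 10^(−6.49) = 3.2 × 10^-7 M, and Q = [H⁺]^2 / ([Cu²⁺]·P(H₂)) = 1.22 × 10^-10.
E = E° − (0.0592/2) log Q = 0.34 − (0.0592/2)(-9.914) = 0.633 V.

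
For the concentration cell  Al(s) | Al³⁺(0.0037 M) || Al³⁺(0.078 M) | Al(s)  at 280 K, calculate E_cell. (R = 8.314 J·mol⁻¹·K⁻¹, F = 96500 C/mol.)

Both half-cells are Al³⁺/Al, so E°_cell = 0. The concentrated side is the cathode; the cell reaction moves Al³⁺ from high to low concentration with n = 3.
Q = [Al³⁺]_dilute/[Al³⁺]_conc = 0.0037/0.078 = 0.0474.
E = 0 − (RT/nF) ln Q = −((8.314×280)/(3×96500))(-3.048) = 0.0245 V.

0.025 V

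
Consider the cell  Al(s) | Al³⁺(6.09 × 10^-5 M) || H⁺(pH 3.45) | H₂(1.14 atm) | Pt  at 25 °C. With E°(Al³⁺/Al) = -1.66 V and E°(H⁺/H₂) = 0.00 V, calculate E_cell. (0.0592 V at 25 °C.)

The hydrogen couple is the cathode, so E°_cell = 1.66 V; n = 6.
[H⁺] = 10^(−3.45) = 3.5 × 10^-4 M, and Q = [Al³⁺]^2·P(H₂)^3 / [H⁺]^6 = 2.75 × 10^12.
E = E° − (0.0592/6) log Q = 1.66 − (0.0592/6)(12.440) = 1.537 V.

1.54 V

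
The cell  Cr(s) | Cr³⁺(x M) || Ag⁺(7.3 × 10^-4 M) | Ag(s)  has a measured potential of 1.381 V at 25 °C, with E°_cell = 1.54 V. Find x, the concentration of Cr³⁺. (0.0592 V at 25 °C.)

From the Nernst equation, log Q = n(E° − E)/0.0592 = 3(1.54 − 1.381)/0.0592 = 8.057, so Q = 1.14 × 10^8.
With Q = [Cr³⁺]/[Ag⁺]^3 and the known concentrations, [Cr³⁺] in the numerator gives [Cr³⁺] = 0.044 M.

0.044 M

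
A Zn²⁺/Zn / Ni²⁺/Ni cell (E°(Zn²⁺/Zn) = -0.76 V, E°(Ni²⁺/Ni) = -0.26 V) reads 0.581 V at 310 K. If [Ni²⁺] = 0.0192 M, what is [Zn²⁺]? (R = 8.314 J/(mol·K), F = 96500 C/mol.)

4.5 × 10^-5 M

From the Nernst equation, ln Q = nF(E° − E)/RT = 2×96500×(0.50 − 0.581)/(8.314×310) = -6.066, so Q = 0.00232.
With Q = [Zn²⁺]/[Ni²⁺] and the known concentrations, [Zn²⁺] in the numerator gives [Zn²⁺] = 4.5 × 10^-5 M.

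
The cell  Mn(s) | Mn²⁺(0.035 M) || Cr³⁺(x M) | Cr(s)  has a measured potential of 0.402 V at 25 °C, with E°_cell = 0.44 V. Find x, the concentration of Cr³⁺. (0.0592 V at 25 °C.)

From the Nernst equation, log Q = n(E° − E)/0.0592 = 6(0.44 − 0.402)/0.0592 = 3.851, so Q = 7100.
With Q = [Mn²⁺]^3/[Cr³⁺]^2 and the known concentrations, [Cr³⁺]^2 in the denominator gives [Cr³⁺] = 7.8 × 10^-5 M.

7.8 × 10^-5 M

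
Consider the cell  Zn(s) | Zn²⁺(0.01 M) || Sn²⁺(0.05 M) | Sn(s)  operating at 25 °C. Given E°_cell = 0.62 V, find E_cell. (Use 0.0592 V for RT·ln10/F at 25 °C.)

Balancing electrons gives n = 2; the reaction quotient is Q = [Zn²⁺]/[Sn²⁺] = 0.200.
At 25 °C, E = E° − (0.0592/n) log Q = 0.62 − (0.0592/2)(-0.699) = 0.620 + 0.021 = 0.641 V.

0.641 V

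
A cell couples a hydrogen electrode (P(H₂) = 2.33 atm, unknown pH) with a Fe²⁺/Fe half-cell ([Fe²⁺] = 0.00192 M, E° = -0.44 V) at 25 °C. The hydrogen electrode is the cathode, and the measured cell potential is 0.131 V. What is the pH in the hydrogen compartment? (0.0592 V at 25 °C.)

E°_cell = 0.44 V and n = 2.
log Q = n(E° − E)/0.0592 = 2×(0.44 − 0.131)/0.0592 = 10.439.
With Q = [Fe²⁺]·P(H₂) / [H⁺]^2, solving for [H⁺] gives log[H⁺] = -6.394, so pH = 6.39.

pH = 6.39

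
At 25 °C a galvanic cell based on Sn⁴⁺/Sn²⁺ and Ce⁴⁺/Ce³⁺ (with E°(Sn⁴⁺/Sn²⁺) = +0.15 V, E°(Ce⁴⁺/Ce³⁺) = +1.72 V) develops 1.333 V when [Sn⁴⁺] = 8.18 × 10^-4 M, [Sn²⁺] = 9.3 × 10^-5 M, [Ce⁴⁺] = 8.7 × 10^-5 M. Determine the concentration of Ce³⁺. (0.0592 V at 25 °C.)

0.3 M

From the Nernst equation, log Q = n(E° − E)/0.0592 = 2(1.57 − 1.333)/0.0592 = 8.007, so Q = 1.02 × 10^8.
With Q = [Sn⁴⁺]·[Ce³⁺]^2/([Sn²⁺]·[Ce⁴⁺]^2) and the known concentrations, [Ce³⁺]^2 in the numerator gives [Ce³⁺] = 0.3 M.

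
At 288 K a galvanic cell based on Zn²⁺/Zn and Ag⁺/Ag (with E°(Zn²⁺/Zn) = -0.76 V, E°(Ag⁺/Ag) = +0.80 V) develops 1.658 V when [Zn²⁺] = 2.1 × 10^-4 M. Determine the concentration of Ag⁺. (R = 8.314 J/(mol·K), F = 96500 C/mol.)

From the Nernst equation, ln Q = nF(E° − E)/RT = 2×96500×(1.56 − 1.658)/(8.314×288) = -7.899, so Q = 3.71 × 10^-4.
With Q = [Zn²⁺]/[Ag⁺]^2 and the known concentrations, [Ag⁺]^2 in the denominator gives [Ag⁺] = 0.75 M.

0.75 M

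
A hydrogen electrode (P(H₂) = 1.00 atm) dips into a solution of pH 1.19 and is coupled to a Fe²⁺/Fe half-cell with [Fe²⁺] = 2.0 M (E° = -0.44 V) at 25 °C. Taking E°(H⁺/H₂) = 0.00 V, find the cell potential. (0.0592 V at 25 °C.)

The hydrogen couple is the cathode, so E°_cell = 0.44 V; n = 2.
[H⁺] = 10^(−1.19) = 0.065 M, and Q = [Fe²⁺]·P(H₂) / [H⁺]^2 = 480.
E = E° − (0.0592/2) log Q = 0.44 − (0.0592/2)(2.681) = 0.361 V.

0.36 V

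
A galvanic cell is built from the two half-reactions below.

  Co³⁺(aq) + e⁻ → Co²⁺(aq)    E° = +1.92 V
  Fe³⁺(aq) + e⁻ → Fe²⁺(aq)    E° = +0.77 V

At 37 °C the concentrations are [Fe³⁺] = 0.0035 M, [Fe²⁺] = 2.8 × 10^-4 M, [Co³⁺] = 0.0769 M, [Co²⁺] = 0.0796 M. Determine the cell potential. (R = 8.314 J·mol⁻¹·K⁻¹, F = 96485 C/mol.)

1.08 V

The Co³⁺/Co²⁺ couple has the higher reduction potential and acts as the cathode, so E°_cell = +1.92 − (+0.77) = 1.15 V.
Balancing electrons gives n = 1; the reaction quotient is Q = [Fe³⁺]·[Co²⁺]/([Fe²⁺]·[Co³⁺]) = 12.9.
E = E° − (RT/nF) ln Q = 1.15 − (8.314×310)/(1×96485) × (2.560) = 1.150 − 0.068 = 1.082 V.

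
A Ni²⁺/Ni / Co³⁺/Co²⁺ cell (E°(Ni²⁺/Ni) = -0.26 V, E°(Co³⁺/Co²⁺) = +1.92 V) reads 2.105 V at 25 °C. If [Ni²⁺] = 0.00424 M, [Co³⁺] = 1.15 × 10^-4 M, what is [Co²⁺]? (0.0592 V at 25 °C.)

From the Nernst equation, log Q = n(E° − E)/0.0592 = 2(2.18 − 2.105)/0.0592 = 2.534, so Q = 342.
With Q = [Ni²⁺]·[Co²⁺]^2/[Co³⁺]^2 and the known concentrations, [Co²⁺]^2 in the numerator gives [Co²⁺] = 0.033 M.

0.033 M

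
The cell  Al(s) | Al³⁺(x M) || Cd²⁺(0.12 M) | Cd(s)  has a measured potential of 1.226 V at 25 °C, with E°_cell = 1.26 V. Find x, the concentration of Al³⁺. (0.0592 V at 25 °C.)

2.2 M

From the Nernst equation, log Q = n(E° − E)/0.0592 = 6(1.26 − 1.226)/0.0592 = 3.446, so Q = 2790.
With Q = [Al³⁺]^2/[Cd²⁺]^3 and the known concentrations, [Al³⁺]^2 in the numerator gives [Al³⁺] = 2.2 M.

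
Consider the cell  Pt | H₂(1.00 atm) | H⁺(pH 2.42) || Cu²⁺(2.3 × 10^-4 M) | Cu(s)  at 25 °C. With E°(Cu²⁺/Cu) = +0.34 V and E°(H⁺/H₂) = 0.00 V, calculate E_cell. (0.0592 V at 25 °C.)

0.38 V

The Cu²⁺/Cu couple is the cathode, so E°_cell = 0.34 V; n = 2.
[H⁺] = 10^(−2.42) = 0.0038 M, and Q = [H⁺]^2 / ([Cu²⁺]·P(H₂)) = 0.0628.
E = E° − (0.0592/2) log Q = 0.34 − (0.0592/2)(-1.202) = 0.376 V.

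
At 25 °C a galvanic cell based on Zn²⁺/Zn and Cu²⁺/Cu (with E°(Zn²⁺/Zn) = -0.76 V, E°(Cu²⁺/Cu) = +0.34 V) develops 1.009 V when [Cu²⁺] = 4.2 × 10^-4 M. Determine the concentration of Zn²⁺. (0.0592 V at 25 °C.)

0.5 M

From the Nernst equation, log Q = n(E° − E)/0.0592 = 2(1.10 − 1.009)/0.0592 = 3.074, so Q = 1190.
With Q = [Zn²⁺]/[Cu²⁺] and the known concentrations, [Zn²⁺] in the numerator gives [Zn²⁺] = 0.5 M.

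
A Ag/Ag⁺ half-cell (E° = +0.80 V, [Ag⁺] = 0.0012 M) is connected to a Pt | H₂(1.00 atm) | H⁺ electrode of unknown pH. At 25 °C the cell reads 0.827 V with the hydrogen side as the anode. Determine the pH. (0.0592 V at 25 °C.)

pH = 3.38

E°_cell = 0.80 V and n = 2.
log Q = n(E° − E)/0.0592 = 2×(0.80 − 0.827)/0.0592 = -0.912.
With Q = [H⁺]^2 / ([Ag⁺]^2·P(H₂)), solving for [H⁺] gives log[H⁺] = -3.377, so pH = 3.38.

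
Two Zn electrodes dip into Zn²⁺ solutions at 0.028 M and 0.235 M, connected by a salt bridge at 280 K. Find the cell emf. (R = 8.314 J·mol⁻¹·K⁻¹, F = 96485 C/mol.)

Both half-cells are Zn²⁺/Zn, so E°_cell = 0. The concentrated side is the cathode; the cell reaction moves Zn²⁺ from high to low concentration with n = 2.
Q = [Zn²⁺]_dilute/[Zn²⁺]_conc = 0.028/0.235 = 0.119.
E = 0 − (RT/nF) ln Q = −((8.314×280)/(2×96485))(-2.127) = 0.0257 V.

0.026 V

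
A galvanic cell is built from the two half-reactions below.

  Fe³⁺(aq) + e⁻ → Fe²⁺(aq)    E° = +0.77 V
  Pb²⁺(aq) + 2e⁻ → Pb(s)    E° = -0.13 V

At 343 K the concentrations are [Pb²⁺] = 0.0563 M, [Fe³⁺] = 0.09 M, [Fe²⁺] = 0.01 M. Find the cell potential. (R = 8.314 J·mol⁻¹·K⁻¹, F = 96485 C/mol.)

The Fe³⁺/Fe²⁺ couple has the higher reduction potential and acts as the cathode, so E°_cell = +0.77 − (-0.13) = 0.90 V.
Balancing electrons gives n = 2; the reaction quotient is Q = [Pb²⁺]·[Fe²⁺]^2/[Fe³⁺]^2 = 6.95 × 10^-4.
E = E° − (RT/nF) ln Q = 0.90 − (8.314×343)/(2×96485) × (-7.272) = 0.900 + 0.107 = 1.007 V.

1.01 V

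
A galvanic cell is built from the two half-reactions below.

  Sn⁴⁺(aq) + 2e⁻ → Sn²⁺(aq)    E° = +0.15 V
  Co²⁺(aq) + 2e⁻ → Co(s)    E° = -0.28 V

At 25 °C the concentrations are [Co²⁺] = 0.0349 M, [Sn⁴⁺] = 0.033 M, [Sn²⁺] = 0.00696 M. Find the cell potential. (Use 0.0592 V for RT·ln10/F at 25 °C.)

The Sn⁴⁺/Sn²⁺ couple has the higher reduction potential and acts as the cathode, so E°_cell = +0.15 − (-0.28) = 0.43 V.
Balancing electrons gives n = 2; the reaction quotient is Q = [Co²⁺]·[Sn²⁺]/[Sn⁴⁺] = 0.00736.
At 25 °C, E = E° − (0.0592/n) log Q = 0.43 − (0.0592/2)(-2.133) = 0.430 + 0.063 = 0.493 V.

0.493 V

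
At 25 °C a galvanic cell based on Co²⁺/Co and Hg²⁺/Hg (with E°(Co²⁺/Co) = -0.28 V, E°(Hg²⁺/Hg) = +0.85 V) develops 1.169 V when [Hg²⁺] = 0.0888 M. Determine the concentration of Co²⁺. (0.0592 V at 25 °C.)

From the Nernst equation, log Q = n(E° − E)/0.0592 = 2(1.13 − 1.169)/0.0592 = -1.318, so Q = 0.0481.
With Q = [Co²⁺]/[Hg²⁺] and the known concentrations, [Co²⁺] in the numerator gives [Co²⁺] = 0.0043 M.

0.0043 M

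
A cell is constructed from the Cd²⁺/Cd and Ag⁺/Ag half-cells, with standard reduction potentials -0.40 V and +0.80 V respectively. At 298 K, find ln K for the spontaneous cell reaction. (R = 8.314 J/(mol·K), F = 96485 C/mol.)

ln K = 93.5

E°_cell = +0.80 − (-0.40) = 1.20 V, with n = 2 electrons transferred.
At equilibrium E = 0, so the Nernst equation gives ln K = nFE°/RT = (2)(96485)(1.20)/((8.314)(298)) = 93.46.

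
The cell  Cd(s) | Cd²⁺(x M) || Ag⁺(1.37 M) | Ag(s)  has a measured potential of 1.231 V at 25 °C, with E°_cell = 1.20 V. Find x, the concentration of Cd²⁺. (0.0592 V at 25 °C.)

From the Nernst equation, log Q = n(E° − E)/0.0592 = 2(1.20 − 1.231)/0.0592 = -1.047, so Q = 0.0897.
With Q = [Cd²⁺]/[Ag⁺]^2 and the known concentrations, [Cd²⁺] in the numerator gives [Cd²⁺] = 0.17 M.

0.17 M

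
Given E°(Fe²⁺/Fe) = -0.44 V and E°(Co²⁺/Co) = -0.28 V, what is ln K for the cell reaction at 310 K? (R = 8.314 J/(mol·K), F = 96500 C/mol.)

ln K = 12.0

E°_cell = -0.28 − (-0.44) = 0.16 V, with n = 2 electrons transferred.
At equilibrium E = 0, so the Nernst equation gives ln K = nFE°/RT = (2)(96500)(0.16)/((8.314)(310)) = 11.98.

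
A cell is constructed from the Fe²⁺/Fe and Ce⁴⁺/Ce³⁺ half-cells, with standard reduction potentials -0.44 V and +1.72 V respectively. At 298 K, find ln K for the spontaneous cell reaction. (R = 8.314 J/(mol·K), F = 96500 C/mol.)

E°_cell = +1.72 − (-0.44) = 2.16 V, with n = 2 electrons transferred.
At equilibrium E = 0, so the Nernst equation gives ln K = nFE°/RT = (2)(96500)(2.16)/((8.314)(298)) = 168.26.

ln K = 168.3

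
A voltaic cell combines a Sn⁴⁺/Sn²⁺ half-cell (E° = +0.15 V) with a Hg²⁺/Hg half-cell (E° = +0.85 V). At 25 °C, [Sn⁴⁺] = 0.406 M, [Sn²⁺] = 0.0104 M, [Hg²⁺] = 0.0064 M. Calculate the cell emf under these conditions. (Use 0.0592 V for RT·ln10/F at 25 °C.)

0.588 V

The Hg²⁺/Hg couple has the higher reduction potential and acts as the cathode, so E°_cell = +0.85 − (+0.15) = 0.70 V.
Balancing electrons gives n = 2; the reaction quotient is Q = [Sn⁴⁺]/([Sn²⁺]·[Hg²⁺]) = 6100.
At 25 °C, E = E° − (0.0592/n) log Q = 0.70 − (0.0592/2)(3.785) = 0.700 − 0.112 = 0.588 V.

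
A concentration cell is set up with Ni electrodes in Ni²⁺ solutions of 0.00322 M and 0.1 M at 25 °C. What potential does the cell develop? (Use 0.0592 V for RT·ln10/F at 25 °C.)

Both half-cells are Ni²⁺/Ni, so E°_cell = 0. The concentrated side is the cathode; the cell reaction moves Ni²⁺ from high to low concentration with n = 2.
Q = [Ni²⁺]_dilute/[Ni²⁺]_conc = 0.00322/0.1 = 0.0322.
E = 0 − (0.0592/2) log Q = −(0.0592/2)(-1.492) = 0.0442 V.

0.044 V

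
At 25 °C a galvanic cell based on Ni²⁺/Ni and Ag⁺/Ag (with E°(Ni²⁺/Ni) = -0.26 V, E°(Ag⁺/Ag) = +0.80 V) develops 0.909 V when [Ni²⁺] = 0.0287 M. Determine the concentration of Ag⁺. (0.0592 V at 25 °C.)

From the Nernst equation, log Q = n(E° − E)/0.0592 = 2(1.06 − 0.909)/0.0592 = 5.101, so Q = 1.26 × 10^5.
With Q = [Ni²⁺]/[Ag⁺]^2 and the known concentrations, [Ag⁺]^2 in the denominator gives [Ag⁺] = 4.8 × 10^-4 M.

4.8 × 10^-4 M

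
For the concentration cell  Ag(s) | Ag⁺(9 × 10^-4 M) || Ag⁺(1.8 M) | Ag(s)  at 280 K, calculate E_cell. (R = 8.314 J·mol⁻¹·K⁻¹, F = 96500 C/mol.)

Both half-cells are Ag⁺/Ag, so E°_cell = 0. The concentrated side is the cathode; the cell reaction moves Ag⁺ from high to low concentration with n = 1.
Q = [Ag⁺]_dilute/[Ag⁺]_conc = 9 × 10^-4/1.8 = 5 × 10^-4.
E = 0 − (RT/nF) ln Q = −((8.314×280)/(1×96500))(-7.601) = 0.1834 V.

0.18 V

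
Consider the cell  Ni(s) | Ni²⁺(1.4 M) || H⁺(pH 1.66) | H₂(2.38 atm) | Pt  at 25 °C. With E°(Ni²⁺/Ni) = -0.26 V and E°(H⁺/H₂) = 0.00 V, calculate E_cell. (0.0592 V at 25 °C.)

The hydrogen couple is the cathode, so E°_cell = 0.26 V; n = 2.
[H⁺] = 10^(−1.66) = 0.022 M, and Q = [Ni²⁺]·P(H₂) / [H⁺]^2 = 6960.
E = E° − (0.0592/2) log Q = 0.26 − (0.0592/2)(3.843) = 0.146 V.

0.15 V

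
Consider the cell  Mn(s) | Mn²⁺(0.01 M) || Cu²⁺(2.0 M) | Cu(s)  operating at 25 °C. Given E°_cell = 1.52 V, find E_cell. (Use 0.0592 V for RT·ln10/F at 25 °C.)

Balancing electrons gives n = 2; the reaction quotient is Q = [Mn²⁺]/[Cu²⁺] = 0.00500.
At 25 °C, E = E° − (0.0592/n) log Q = 1.52 − (0.0592/2)(-2.301) = 1.520 + 0.068 = 1.588 V.

1.59 V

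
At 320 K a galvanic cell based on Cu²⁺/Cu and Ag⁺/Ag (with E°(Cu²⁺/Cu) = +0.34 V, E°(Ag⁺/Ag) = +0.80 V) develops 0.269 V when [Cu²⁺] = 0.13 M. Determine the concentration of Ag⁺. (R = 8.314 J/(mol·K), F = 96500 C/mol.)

3.5 × 10^-4 M

From the Nernst equation, ln Q = nF(E° − E)/RT = 2×96500×(0.46 − 0.269)/(8.314×320) = 13.856, so Q = 1.04 × 10^6.
With Q = [Cu²⁺]/[Ag⁺]^2 and the known concentrations, [Ag⁺]^2 in the denominator gives [Ag⁺] = 3.5 × 10^-4 M.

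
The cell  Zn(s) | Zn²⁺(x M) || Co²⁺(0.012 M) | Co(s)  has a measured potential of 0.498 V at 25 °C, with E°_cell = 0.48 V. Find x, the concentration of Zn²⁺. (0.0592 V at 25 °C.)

0.003 M

From the Nernst equation, log Q = n(E° − E)/0.0592 = 2(0.48 − 0.498)/0.0592 = -0.608, so Q = 0.247.
With Q = [Zn²⁺]/[Co²⁺] and the known concentrations, [Zn²⁺] in the numerator gives [Zn²⁺] = 0.003 M.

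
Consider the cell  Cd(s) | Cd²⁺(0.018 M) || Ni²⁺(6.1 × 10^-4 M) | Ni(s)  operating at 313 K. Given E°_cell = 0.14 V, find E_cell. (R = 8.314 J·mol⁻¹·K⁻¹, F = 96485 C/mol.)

Balancing electrons gives n = 2; the reaction quotient is Q = [Cd²⁺]/[Ni²⁺] = 29.5.
E = E° − (RT/nF) ln Q = 0.14 − (8.314×313)/(2×96485) × (3.385) = 0.140 − 0.046 = 0.094 V.

0.094 V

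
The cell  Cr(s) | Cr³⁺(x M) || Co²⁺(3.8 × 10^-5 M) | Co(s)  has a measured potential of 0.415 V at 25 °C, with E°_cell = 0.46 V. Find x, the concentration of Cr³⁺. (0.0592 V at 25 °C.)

4.5 × 10^-5 M

From the Nernst equation, log Q = n(E° − E)/0.0592 = 6(0.46 − 0.415)/0.0592 = 4.561, so Q = 3.64 × 10^4.
With Q = [Cr³⁺]^2/[Co²⁺]^3 and the known concentrations, [Cr³⁺]^2 in the numerator gives [Cr³⁺] = 4.5 × 10^-5 M.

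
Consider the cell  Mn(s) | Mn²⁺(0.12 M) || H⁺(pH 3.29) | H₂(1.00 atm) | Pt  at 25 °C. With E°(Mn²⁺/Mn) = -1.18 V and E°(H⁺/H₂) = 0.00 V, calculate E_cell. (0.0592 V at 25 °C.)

1.01 V

The hydrogen couple is the cathode, so E°_cell = 1.18 V; n = 2.
[H⁺] = 10^(−3.29) = 5.1 × 10^-4 M, and Q = [Mn²⁺]·P(H₂) / [H⁺]^2 = 4.56 × 10^5.
E = E° − (0.0592/2) log Q = 1.18 − (0.0592/2)(5.659) = 1.012 V.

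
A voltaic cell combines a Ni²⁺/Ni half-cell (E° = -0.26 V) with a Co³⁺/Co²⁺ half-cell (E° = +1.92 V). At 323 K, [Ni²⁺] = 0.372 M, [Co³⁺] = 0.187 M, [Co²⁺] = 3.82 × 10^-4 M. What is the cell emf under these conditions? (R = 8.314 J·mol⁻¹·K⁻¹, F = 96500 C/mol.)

2.37 V

The Co³⁺/Co²⁺ couple has the higher reduction potential and acts as the cathode, so E°_cell = +1.92 − (-0.26) = 2.18 V.
Balancing electrons gives n = 2; the reaction quotient is Q = [Ni²⁺]·[Co²⁺]^2/[Co³⁺]^2 = 1.55 × 10^-6.
E = E° − (RT/nF) ln Q = 2.18 − (8.314×323)/(2×96500) × (-13.376) = 2.180 + 0.186 = 2.366 V.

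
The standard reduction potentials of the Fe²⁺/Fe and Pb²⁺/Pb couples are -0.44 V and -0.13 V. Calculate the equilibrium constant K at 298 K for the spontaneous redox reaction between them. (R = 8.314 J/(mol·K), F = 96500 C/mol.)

3.1 × 10^10

E°_cell = -0.13 − (-0.44) = 0.31 V, with n = 2 electrons transferred.
At equilibrium E = 0, so the Nernst equation gives ln K = nFE°/RT = (2)(96500)(0.31)/((8.314)(298)) = 24.15.
K = e^24.15 = 3.1 × 10^10.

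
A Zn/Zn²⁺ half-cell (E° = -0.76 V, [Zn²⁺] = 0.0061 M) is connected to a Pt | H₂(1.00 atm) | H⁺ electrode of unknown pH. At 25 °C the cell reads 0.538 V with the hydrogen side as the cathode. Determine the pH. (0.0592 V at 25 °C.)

pH = 4.86

E°_cell = 0.76 V and n = 2.
log Q = n(E° − E)/0.0592 = 2×(0.76 − 0.538)/0.0592 = 7.500.
With Q = [Zn²⁺]·P(H₂) / [H⁺]^2, solving for [H⁺] gives log[H⁺] = -4.857, so pH = 4.86.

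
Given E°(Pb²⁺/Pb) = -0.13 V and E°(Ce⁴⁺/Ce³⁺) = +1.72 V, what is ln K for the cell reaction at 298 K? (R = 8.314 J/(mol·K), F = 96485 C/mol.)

ln K = 144.1

E°_cell = +1.72 − (-0.13) = 1.85 V, with n = 2 electrons transferred.
At equilibrium E = 0, so the Nernst equation gives ln K = nFE°/RT = (2)(96485)(1.85)/((8.314)(298)) = 144.09.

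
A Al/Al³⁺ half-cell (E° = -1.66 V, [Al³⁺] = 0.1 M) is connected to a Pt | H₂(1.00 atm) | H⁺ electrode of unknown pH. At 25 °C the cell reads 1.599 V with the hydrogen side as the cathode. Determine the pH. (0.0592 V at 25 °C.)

pH = 1.36

E°_cell = 1.66 V and n = 6.
log Q = n(E° − E)/0.0592 = 6×(1.66 − 1.599)/0.0592 = 6.182.
With Q = [Al³⁺]^2·P(H₂)^3 / [H⁺]^6, solving for [H⁺] gives log[H⁺] = -1.364, so pH = 1.36.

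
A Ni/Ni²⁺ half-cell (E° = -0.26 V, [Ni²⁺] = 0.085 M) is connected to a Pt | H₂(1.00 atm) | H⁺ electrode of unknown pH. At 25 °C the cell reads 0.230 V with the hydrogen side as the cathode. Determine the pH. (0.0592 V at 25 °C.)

E°_cell = 0.26 V and n = 2.
log Q = n(E° − E)/0.0592 = 2×(0.26 − 0.230)/0.0592 = 1.014.
With Q = [Ni²⁺]·P(H₂) / [H⁺]^2, solving for [H⁺] gives log[H⁺] = -1.042, so pH = 1.04.

pH = 1.04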